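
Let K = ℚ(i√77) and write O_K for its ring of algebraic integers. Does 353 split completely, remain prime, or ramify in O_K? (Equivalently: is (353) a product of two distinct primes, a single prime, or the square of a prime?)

inert

-77 mod 4 = 3, hence disc K = 4·(-77) = -308 and O_K = ℤ[√-77].
Since gcd(353, -308) = 1 the prime 353 does not ramify.
Compute (-77/353) via Euler: 276^((353-1)/2) mod 353 = 352, so (-77/353) = -1.
(-77/353) = -1, so 353 is inert.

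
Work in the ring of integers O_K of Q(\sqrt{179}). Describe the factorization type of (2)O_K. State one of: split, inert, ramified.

179 mod 4 = 3, hence disc K = 4·179 = 716 and O_K = ℤ[√179].
2 divides disc(K) = 716, so 2 ramifies.

2 is ramified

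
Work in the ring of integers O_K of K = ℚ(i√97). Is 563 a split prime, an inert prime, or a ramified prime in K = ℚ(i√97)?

p splits

d = -97 ≡ 3 (mod 4), so O_K = ℤ[√-97] and disc(K) = 4d = -388.
disc(K) = -388 is not divisible by 563; 563 is unramified.
Euler's criterion: (-97)^281 mod 563 = 1. Thus (-97|563) = 1.
(-97/563) = 1, so 563 splits.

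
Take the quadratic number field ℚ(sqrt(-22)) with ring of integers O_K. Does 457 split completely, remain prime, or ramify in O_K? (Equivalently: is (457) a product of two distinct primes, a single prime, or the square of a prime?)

inert — (457) stays prime in O_K

Since -22 ≢ 1 mod 4, the ring of integers is ℤ[√-22] with discriminant 4·(-22) = -88.
Since gcd(457, -88) = 1 the prime 457 does not ramify.
Euler's criterion: (-22)^228 mod 457 = 456. Thus (-22|457) = -1.
d is a non-residue mod p, hence 457 remains inert in O_K.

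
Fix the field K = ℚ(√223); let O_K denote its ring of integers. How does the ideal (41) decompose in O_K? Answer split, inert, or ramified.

splits completely

223 mod 4 = 3, hence disc K = 4·223 = 892 and O_K = ℤ[√223].
Since gcd(41, 892) = 1 the prime 41 does not ramify.
Euler's criterion: 223^20 mod 41 = 1. Thus (223|41) = 1.
Legendre symbol 1 ⇒ 41 is split.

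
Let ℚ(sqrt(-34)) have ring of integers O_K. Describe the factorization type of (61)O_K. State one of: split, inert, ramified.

Since -34 ≢ 1 mod 4, the ring of integers is ℤ[√-34] with discriminant 4·(-34) = -136.
disc(K) = -136 is not divisible by 61; 61 is unramified.
Legendre symbol by Euler's criterion: (-34/61) ≡ (-34)^30 ≡ 1 (mod 61), i.e. (-34/61) = 1.
d is a quadratic residue mod p, hence 61 splits in O_K.

p splits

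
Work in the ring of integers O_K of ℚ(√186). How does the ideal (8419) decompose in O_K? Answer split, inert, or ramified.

8419 remains inert

d = 186 ≡ 2 (mod 4), so O_K = ℤ[√186] and disc(K) = 4d = 744.
disc(K) = 744 is not divisible by 8419; 8419 is unramified.
Legendre symbol by Euler's criterion: (186/8419) ≡ 186^4209 ≡ 8418 (mod 8419), i.e. (186/8419) = -1.
Legendre symbol -1 ⇒ 8419 is inert.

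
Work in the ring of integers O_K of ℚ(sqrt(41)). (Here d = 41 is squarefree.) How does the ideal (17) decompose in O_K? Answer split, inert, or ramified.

remains prime (inert)

Since 41 ≡ 1 mod 4, the ring of integers is ℤ[(1+√41)/2] with discriminant 41.
17 ∤ 41, so 17 is unramified.
Legendre symbol by Euler's criterion: (41/17) ≡ 41^8 ≡ 16 (mod 17), i.e. (41/17) = -1.
d is a non-residue mod p, hence 17 remains inert in O_K.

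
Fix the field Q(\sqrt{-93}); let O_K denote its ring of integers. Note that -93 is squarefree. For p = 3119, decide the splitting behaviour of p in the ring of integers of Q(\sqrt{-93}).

Since -93 ≢ 1 mod 4, the ring of integers is ℤ[√-93] with discriminant 4·(-93) = -372.
Since gcd(3119, -372) = 1 the prime 3119 does not ramify.
Legendre symbol by Euler's criterion: (-93/3119) ≡ (-93)^1559 ≡ 1 (mod 3119), i.e. (-93/3119) = 1.
(-93/3119) = 1, so 3119 splits.

split — (3119) = 𝔭₁𝔭₂ with 𝔭₁ ≠ 𝔭₂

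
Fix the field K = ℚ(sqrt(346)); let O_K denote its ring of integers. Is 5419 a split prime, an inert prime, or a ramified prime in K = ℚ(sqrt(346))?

inert

d = 346 ≡ 2 (mod 4), so O_K = ℤ[√346] and disc(K) = 4d = 1384.
disc(K) = 1384 is not divisible by 5419; 5419 is unramified.
(346/5419) = 346^2709 mod 5419 = 5418, giving Legendre symbol -1.
(346/5419) = -1, so 5419 is inert.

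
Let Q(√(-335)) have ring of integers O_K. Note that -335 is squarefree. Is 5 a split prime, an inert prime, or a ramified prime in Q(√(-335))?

d = -335 ≡ 1 (mod 4), so O_K = ℤ[(1+√-335)/2] and disc(K) = d = -335.
5 divides disc(K) = -335, so 5 ramifies.

ramified — (5) = 𝔭²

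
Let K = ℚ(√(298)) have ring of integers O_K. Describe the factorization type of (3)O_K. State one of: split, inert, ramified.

Since 298 ≢ 1 mod 4, the ring of integers is ℤ[√298] with discriminant 4·298 = 1192.
3 ∤ 1192, so 3 is unramified.
Euler's criterion: 298^1 mod 3 = 1. Thus (298|3) = 1.
Legendre symbol 1 ⇒ 3 is split.

split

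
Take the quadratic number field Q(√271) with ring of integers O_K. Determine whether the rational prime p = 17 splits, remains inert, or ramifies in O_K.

271 mod 4 = 3, hence disc K = 4·271 = 1084 and O_K = ℤ[√271].
disc(K) = 1084 is not divisible by 17; 17 is unramified.
Euler's criterion: 271^8 mod 17 = 1. Thus (271|17) = 1.
(271/17) = 1, so 17 splits.

p splits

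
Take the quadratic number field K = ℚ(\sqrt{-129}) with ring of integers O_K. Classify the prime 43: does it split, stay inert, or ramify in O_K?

Since -129 ≢ 1 mod 4, the ring of integers is ℤ[√-129] with discriminant 4·(-129) = -516.
Ramification test: 43 | -516. The prime 43 ramifies in K.

ramifies in O_K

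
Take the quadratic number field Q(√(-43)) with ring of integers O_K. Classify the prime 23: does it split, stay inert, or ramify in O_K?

23 splits in O_K

d = -43 ≡ 1 (mod 4), so O_K = ℤ[(1+√-43)/2] and disc(K) = d = -43.
Since gcd(23, -43) = 1 the prime 23 does not ramify.
Compute (-43/23) via Euler: 3^((23-1)/2) mod 23 = 1, so (-43/23) = 1.
(-43/23) = 1, so 23 splits.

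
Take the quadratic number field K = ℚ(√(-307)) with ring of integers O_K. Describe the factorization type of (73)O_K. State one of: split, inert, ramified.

p is inert

Since -307 ≡ 1 mod 4, the ring of integers is ℤ[(1+√-307)/2] with discriminant -307.
Since gcd(73, -307) = 1 the prime 73 does not ramify.
Euler's criterion: (-307)^36 mod 73 = 72. Thus (-307|73) = -1.
d is a non-residue mod p, hence 73 remains inert in O_K.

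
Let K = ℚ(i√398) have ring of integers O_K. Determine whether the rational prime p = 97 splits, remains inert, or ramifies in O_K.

remains prime (inert)

Since -398 ≢ 1 mod 4, the ring of integers is ℤ[√-398] with discriminant 4·(-398) = -1592.
Since gcd(97, -1592) = 1 the prime 97 does not ramify.
Compute (-398/97) via Euler: 87^((97-1)/2) mod 97 = 96, so (-398/97) = -1.
d is a non-residue mod p, hence 97 remains inert in O_K.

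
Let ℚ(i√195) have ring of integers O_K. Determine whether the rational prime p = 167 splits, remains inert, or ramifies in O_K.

p is inert

Since -195 ≡ 1 mod 4, the ring of integers is ℤ[(1+√-195)/2] with discriminant -195.
167 ∤ -195, so 167 is unramified.
Legendre symbol by Euler's criterion: (-195/167) ≡ (-195)^83 ≡ 166 (mod 167), i.e. (-195/167) = -1.
(-195/167) = -1, so 167 is inert.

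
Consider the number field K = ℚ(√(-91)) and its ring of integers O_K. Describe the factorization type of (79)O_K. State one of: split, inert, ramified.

d = -91 ≡ 1 (mod 4), so O_K = ℤ[(1+√-91)/2] and disc(K) = d = -91.
Since gcd(79, -91) = 1 the prime 79 does not ramify.
(-91/79) = 67^39 mod 79 = 1, giving Legendre symbol 1.
d is a quadratic residue mod p, hence 79 splits in O_K.

79 splits in O_K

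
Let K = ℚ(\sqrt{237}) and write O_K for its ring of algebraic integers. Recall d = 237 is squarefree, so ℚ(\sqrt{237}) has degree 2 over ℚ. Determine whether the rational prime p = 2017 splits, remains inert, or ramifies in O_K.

d = 237 ≡ 1 (mod 4), so O_K = ℤ[(1+√237)/2] and disc(K) = d = 237.
2017 ∤ 237, so 2017 is unramified.
Legendre symbol by Euler's criterion: (237/2017) ≡ 237^1008 ≡ 1 (mod 2017), i.e. (237/2017) = 1.
Legendre symbol 1 ⇒ 2017 is split.

split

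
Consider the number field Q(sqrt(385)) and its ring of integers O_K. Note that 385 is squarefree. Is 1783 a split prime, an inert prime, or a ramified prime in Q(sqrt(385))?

split — (1783) = 𝔭₁𝔭₂ with 𝔭₁ ≠ 𝔭₂

385 mod 4 = 1, hence disc K = 385 and O_K = ℤ[(1+√385)/2].
1783 ∤ 385, so 1783 is unramified.
Legendre symbol by Euler's criterion: (385/1783) ≡ 385^891 ≡ 1 (mod 1783), i.e. (385/1783) = 1.
d is a quadratic residue mod p, hence 1783 splits in O_K.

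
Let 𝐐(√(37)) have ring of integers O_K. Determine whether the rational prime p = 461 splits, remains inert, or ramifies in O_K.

remains prime (inert)

37 mod 4 = 1, hence disc K = 37 and O_K = ℤ[(1+√37)/2].
disc(K) = 37 is not divisible by 461; 461 is unramified.
Compute (37/461) via Euler: 37^((461-1)/2) mod 461 = 460, so (37/461) = -1.
(37/461) = -1, so 461 is inert.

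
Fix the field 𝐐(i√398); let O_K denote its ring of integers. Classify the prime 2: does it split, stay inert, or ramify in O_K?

ramifies in O_K

-398 mod 4 = 2, hence disc K = 4·(-398) = -1592 and O_K = ℤ[√-398].
2 divides disc(K) = -1592, so 2 ramifies.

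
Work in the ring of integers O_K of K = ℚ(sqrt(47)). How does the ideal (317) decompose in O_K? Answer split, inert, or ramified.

p is inert

Since 47 ≢ 1 mod 4, the ring of integers is ℤ[√47] with discriminant 4·47 = 188.
Since gcd(317, 188) = 1 the prime 317 does not ramify.
Legendre symbol by Euler's criterion: (47/317) ≡ 47^158 ≡ 316 (mod 317), i.e. (47/317) = -1.
Legendre symbol -1 ⇒ 317 is inert.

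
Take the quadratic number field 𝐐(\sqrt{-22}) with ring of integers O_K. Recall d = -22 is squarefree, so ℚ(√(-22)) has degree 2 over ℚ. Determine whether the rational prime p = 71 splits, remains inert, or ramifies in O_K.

d = -22 ≡ 2 (mod 4), so O_K = ℤ[√-22] and disc(K) = 4d = -88.
disc(K) = -88 is not divisible by 71; 71 is unramified.
Compute (-22/71) via Euler: 49^((71-1)/2) mod 71 = 1, so (-22/71) = 1.
Legendre symbol 1 ⇒ 71 is split.

split — (71) = 𝔭₁𝔭₂ with 𝔭₁ ≠ 𝔭₂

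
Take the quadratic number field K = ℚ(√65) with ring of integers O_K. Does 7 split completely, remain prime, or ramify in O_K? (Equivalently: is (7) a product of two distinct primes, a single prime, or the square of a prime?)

d = 65 ≡ 1 (mod 4), so O_K = ℤ[(1+√65)/2] and disc(K) = d = 65.
Since gcd(7, 65) = 1 the prime 7 does not ramify.
Compute (65/7) via Euler: 2^((7-1)/2) mod 7 = 1, so (65/7) = 1.
Legendre symbol 1 ⇒ 7 is split.

split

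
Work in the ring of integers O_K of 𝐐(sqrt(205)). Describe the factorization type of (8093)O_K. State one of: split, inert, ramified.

Since 205 ≡ 1 mod 4, the ring of integers is ℤ[(1+√205)/2] with discriminant 205.
disc(K) = 205 is not divisible by 8093; 8093 is unramified.
Euler's criterion: 205^4046 mod 8093 = 8092. Thus (205|8093) = -1.
Legendre symbol -1 ⇒ 8093 is inert.

8093 remains inert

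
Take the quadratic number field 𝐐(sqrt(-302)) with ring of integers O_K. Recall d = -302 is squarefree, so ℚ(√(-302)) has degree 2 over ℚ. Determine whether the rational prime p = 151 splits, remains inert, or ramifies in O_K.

151 is ramified

d = -302 ≡ 2 (mod 4), so O_K = ℤ[√-302] and disc(K) = 4d = -1208.
disc(K) = -1208 = 151·(-8), so p = 151 is ramified.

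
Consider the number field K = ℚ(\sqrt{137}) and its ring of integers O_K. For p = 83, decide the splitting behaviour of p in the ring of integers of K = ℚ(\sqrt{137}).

d = 137 ≡ 1 (mod 4), so O_K = ℤ[(1+√137)/2] and disc(K) = d = 137.
83 ∤ 137, so 83 is unramified.
(137/83) = 54^41 mod 83 = 82, giving Legendre symbol -1.
(137/83) = -1, so 83 is inert.

remains prime (inert)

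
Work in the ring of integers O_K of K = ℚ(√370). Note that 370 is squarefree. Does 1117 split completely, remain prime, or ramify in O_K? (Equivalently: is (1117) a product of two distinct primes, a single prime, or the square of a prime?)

370 mod 4 = 2, hence disc K = 4·370 = 1480 and O_K = ℤ[√370].
1117 ∤ 1480, so 1117 is unramified.
(370/1117) = 370^558 mod 1117 = 1, giving Legendre symbol 1.
d is a quadratic residue mod p, hence 1117 splits in O_K.

splits completely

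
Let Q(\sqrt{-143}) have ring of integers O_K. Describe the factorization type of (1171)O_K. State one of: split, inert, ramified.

1171 splits in O_K

-143 mod 4 = 1, hence disc K = -143 and O_K = ℤ[(1+√-143)/2].
1171 ∤ -143, so 1171 is unramified.
Compute (-143/1171) via Euler: 1028^((1171-1)/2) mod 1171 = 1, so (-143/1171) = 1.
d is a quadratic residue mod p, hence 1171 splits in O_K.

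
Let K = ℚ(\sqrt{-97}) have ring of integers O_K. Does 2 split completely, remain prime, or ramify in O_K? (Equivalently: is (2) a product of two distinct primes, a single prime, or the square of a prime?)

-97 mod 4 = 3, hence disc K = 4·(-97) = -388 and O_K = ℤ[√-97].
Ramification test: 2 | -388. The prime 2 ramifies in K.

ramifies in O_K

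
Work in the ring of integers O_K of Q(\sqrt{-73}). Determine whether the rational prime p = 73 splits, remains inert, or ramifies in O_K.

-73 mod 4 = 3, hence disc K = 4·(-73) = -292 and O_K = ℤ[√-73].
Ramification test: 73 | -292. The prime 73 ramifies in K.

73 is ramified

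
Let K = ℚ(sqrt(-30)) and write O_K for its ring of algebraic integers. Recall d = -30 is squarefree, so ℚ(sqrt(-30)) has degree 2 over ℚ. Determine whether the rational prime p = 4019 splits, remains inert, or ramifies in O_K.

4019 splits in O_K

Since -30 ≢ 1 mod 4, the ring of integers is ℤ[√-30] with discriminant 4·(-30) = -120.
4019 ∤ -120, so 4019 is unramified.
(-30/4019) = 3989^2009 mod 4019 = 1, giving Legendre symbol 1.
d is a quadratic residue mod p, hence 4019 splits in O_K.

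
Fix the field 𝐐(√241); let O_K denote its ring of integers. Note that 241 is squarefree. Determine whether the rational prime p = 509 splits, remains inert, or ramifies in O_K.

509 splits in O_K

241 mod 4 = 1, hence disc K = 241 and O_K = ℤ[(1+√241)/2].
509 ∤ 241, so 509 is unramified.
Compute (241/509) via Euler: 241^((509-1)/2) mod 509 = 1, so (241/509) = 1.
Legendre symbol 1 ⇒ 509 is split.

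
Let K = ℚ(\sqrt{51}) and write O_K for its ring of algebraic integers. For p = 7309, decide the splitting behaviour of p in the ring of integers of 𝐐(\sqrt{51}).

Since 51 ≢ 1 mod 4, the ring of integers is ℤ[√51] with discriminant 4·51 = 204.
7309 ∤ 204, so 7309 is unramified.
Euler's criterion: 51^3654 mod 7309 = 1. Thus (51|7309) = 1.
(51/7309) = 1, so 7309 splits.

split — (7309) = 𝔭₁𝔭₂ with 𝔭₁ ≠ 𝔭₂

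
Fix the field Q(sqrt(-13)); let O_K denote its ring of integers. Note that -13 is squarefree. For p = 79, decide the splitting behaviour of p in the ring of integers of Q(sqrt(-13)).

-13 mod 4 = 3, hence disc K = 4·(-13) = -52 and O_K = ℤ[√-13].
Since gcd(79, -52) = 1 the prime 79 does not ramify.
(-13/79) = 66^39 mod 79 = 78, giving Legendre symbol -1.
d is a non-residue mod p, hence 79 remains inert in O_K.

p is inert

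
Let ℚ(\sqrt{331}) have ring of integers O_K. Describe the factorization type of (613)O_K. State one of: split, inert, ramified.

d = 331 ≡ 3 (mod 4), so O_K = ℤ[√331] and disc(K) = 4d = 1324.
613 ∤ 1324, so 613 is unramified.
(331/613) = 331^306 mod 613 = 612, giving Legendre symbol -1.
d is a non-residue mod p, hence 613 remains inert in O_K.

inert — (613) stays prime in O_K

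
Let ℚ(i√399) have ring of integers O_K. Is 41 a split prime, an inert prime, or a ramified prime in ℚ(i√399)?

p is inert

Since -399 ≡ 1 mod 4, the ring of integers is ℤ[(1+√-399)/2] with discriminant -399.
Since gcd(41, -399) = 1 the prime 41 does not ramify.
(-399/41) = 11^20 mod 41 = 40, giving Legendre symbol -1.
(-399/41) = -1, so 41 is inert.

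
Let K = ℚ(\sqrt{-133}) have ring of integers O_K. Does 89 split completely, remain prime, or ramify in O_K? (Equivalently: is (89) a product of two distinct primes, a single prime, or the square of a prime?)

Since -133 ≢ 1 mod 4, the ring of integers is ℤ[√-133] with discriminant 4·(-133) = -532.
disc(K) = -532 is not divisible by 89; 89 is unramified.
Euler's criterion: (-133)^44 mod 89 = 1. Thus (-133|89) = 1.
(-133/89) = 1, so 89 splits.

splits completely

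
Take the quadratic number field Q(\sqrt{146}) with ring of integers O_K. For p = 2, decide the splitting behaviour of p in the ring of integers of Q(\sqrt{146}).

Since 146 ≢ 1 mod 4, the ring of integers is ℤ[√146] with discriminant 4·146 = 584.
2 divides disc(K) = 584, so 2 ramifies.

p ramifies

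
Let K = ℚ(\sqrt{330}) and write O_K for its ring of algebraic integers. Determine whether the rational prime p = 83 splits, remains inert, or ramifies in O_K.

split — (83) = 𝔭₁𝔭₂ with 𝔭₁ ≠ 𝔭₂

330 mod 4 = 2, hence disc K = 4·330 = 1320 and O_K = ℤ[√330].
83 ∤ 1320, so 83 is unramified.
Euler's criterion: 330^41 mod 83 = 1. Thus (330|83) = 1.
(330/83) = 1, so 83 splits.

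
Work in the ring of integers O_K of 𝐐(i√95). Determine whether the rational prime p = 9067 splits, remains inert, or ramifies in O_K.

-95 mod 4 = 1, hence disc K = -95 and O_K = ℤ[(1+√-95)/2].
disc(K) = -95 is not divisible by 9067; 9067 is unramified.
Euler's criterion: (-95)^4533 mod 9067 = 9066. Thus (-95|9067) = -1.
Legendre symbol -1 ⇒ 9067 is inert.

inert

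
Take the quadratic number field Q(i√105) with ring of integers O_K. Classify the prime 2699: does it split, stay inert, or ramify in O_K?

Since -105 ≢ 1 mod 4, the ring of integers is ℤ[√-105] with discriminant 4·(-105) = -420.
disc(K) = -420 is not divisible by 2699; 2699 is unramified.
Euler's criterion: (-105)^1349 mod 2699 = 1. Thus (-105|2699) = 1.
d is a quadratic residue mod p, hence 2699 splits in O_K.

2699 splits in O_K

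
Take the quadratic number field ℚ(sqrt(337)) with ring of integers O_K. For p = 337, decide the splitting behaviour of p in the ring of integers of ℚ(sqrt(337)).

ramified — (337) = 𝔭²

Since 337 ≡ 1 mod 4, the ring of integers is ℤ[(1+√337)/2] with discriminant 337.
Ramification test: 337 | 337. The prime 337 ramifies in K.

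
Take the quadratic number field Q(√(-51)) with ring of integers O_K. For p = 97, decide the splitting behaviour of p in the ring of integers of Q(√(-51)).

d = -51 ≡ 1 (mod 4), so O_K = ℤ[(1+√-51)/2] and disc(K) = d = -51.
Since gcd(97, -51) = 1 the prime 97 does not ramify.
Euler's criterion: (-51)^48 mod 97 = 96. Thus (-51|97) = -1.
(-51/97) = -1, so 97 is inert.

97 remains inert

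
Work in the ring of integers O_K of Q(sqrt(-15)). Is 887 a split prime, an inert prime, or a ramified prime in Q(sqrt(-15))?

splits completely

d = -15 ≡ 1 (mod 4), so O_K = ℤ[(1+√-15)/2] and disc(K) = d = -15.
887 ∤ -15, so 887 is unramified.
Legendre symbol by Euler's criterion: (-15/887) ≡ (-15)^443 ≡ 1 (mod 887), i.e. (-15/887) = 1.
(-15/887) = 1, so 887 splits.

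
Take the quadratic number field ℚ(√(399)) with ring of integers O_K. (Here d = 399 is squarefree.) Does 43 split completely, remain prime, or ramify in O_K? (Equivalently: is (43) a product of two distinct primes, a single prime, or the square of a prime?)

d = 399 ≡ 3 (mod 4), so O_K = ℤ[√399] and disc(K) = 4d = 1596.
disc(K) = 1596 is not divisible by 43; 43 is unramified.
Legendre symbol by Euler's criterion: (399/43) ≡ 399^21 ≡ 42 (mod 43), i.e. (399/43) = -1.
Legendre symbol -1 ⇒ 43 is inert.

inert — (43) stays prime in O_K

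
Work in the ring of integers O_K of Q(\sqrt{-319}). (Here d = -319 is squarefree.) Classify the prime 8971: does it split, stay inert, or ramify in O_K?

p splits

Since -319 ≡ 1 mod 4, the ring of integers is ℤ[(1+√-319)/2] with discriminant -319.
Since gcd(8971, -319) = 1 the prime 8971 does not ramify.
Legendre symbol by Euler's criterion: (-319/8971) ≡ (-319)^4485 ≡ 1 (mod 8971), i.e. (-319/8971) = 1.
d is a quadratic residue mod p, hence 8971 splits in O_K.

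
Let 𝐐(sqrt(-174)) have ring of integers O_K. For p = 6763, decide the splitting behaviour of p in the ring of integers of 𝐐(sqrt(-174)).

inert — (6763) stays prime in O_K

Since -174 ≢ 1 mod 4, the ring of integers is ℤ[√-174] with discriminant 4·(-174) = -696.
6763 ∤ -696, so 6763 is unramified.
(-174/6763) = 6589^3381 mod 6763 = 6762, giving Legendre symbol -1.
d is a non-residue mod p, hence 6763 remains inert in O_K.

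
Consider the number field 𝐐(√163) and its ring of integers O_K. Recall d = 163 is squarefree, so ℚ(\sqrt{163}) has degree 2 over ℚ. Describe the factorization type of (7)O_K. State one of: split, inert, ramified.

splits completely

163 mod 4 = 3, hence disc K = 4·163 = 652 and O_K = ℤ[√163].
7 ∤ 652, so 7 is unramified.
Compute (163/7) via Euler: 2^((7-1)/2) mod 7 = 1, so (163/7) = 1.
d is a quadratic residue mod p, hence 7 splits in O_K.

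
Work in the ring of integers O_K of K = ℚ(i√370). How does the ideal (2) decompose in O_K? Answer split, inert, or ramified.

d = -370 ≡ 2 (mod 4), so O_K = ℤ[√-370] and disc(K) = 4d = -1480.
disc(K) = -1480 = 2·(-740), so p = 2 is ramified.

2 is ramified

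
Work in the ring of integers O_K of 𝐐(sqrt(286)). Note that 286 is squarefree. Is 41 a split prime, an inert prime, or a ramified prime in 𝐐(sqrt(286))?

286 mod 4 = 2, hence disc K = 4·286 = 1144 and O_K = ℤ[√286].
41 ∤ 1144, so 41 is unramified.
Euler's criterion: 286^20 mod 41 = 1. Thus (286|41) = 1.
Legendre symbol 1 ⇒ 41 is split.

41 splits in O_K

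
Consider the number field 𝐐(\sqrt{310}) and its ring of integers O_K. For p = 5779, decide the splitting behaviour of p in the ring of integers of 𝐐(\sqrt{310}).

Since 310 ≢ 1 mod 4, the ring of integers is ℤ[√310] with discriminant 4·310 = 1240.
5779 ∤ 1240, so 5779 is unramified.
Compute (310/5779) via Euler: 310^((5779-1)/2) mod 5779 = 5778, so (310/5779) = -1.
d is a non-residue mod p, hence 5779 remains inert in O_K.

p is inert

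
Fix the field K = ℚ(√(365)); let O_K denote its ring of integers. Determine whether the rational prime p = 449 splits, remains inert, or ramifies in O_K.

365 mod 4 = 1, hence disc K = 365 and O_K = ℤ[(1+√365)/2].
449 ∤ 365, so 449 is unramified.
Compute (365/449) via Euler: 365^((449-1)/2) mod 449 = 448, so (365/449) = -1.
d is a non-residue mod p, hence 449 remains inert in O_K.

449 remains inert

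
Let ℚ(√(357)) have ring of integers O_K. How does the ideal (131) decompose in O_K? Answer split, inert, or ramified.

357 mod 4 = 1, hence disc K = 357 and O_K = ℤ[(1+√357)/2].
131 ∤ 357, so 131 is unramified.
Legendre symbol by Euler's criterion: (357/131) ≡ 357^65 ≡ 130 (mod 131), i.e. (357/131) = -1.
d is a non-residue mod p, hence 131 remains inert in O_K.

131 remains inert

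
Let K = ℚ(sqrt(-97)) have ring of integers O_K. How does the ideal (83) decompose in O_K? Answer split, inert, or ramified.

d = -97 ≡ 3 (mod 4), so O_K = ℤ[√-97] and disc(K) = 4d = -388.
83 ∤ -388, so 83 is unramified.
Euler's criterion: (-97)^41 mod 83 = 1. Thus (-97|83) = 1.
d is a quadratic residue mod p, hence 83 splits in O_K.

split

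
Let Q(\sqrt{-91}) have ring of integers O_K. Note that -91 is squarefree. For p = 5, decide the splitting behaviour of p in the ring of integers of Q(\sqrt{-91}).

p splits

d = -91 ≡ 1 (mod 4), so O_K = ℤ[(1+√-91)/2] and disc(K) = d = -91.
disc(K) = -91 is not divisible by 5; 5 is unramified.
Legendre symbol by Euler's criterion: (-91/5) ≡ (-91)^2 ≡ 1 (mod 5), i.e. (-91/5) = 1.
(-91/5) = 1, so 5 splits.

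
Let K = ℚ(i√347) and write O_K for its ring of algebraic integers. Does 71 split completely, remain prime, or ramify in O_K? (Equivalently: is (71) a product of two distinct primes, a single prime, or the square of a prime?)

split — (71) = 𝔭₁𝔭₂ with 𝔭₁ ≠ 𝔭₂

-347 mod 4 = 1, hence disc K = -347 and O_K = ℤ[(1+√-347)/2].
Since gcd(71, -347) = 1 the prime 71 does not ramify.
Legendre symbol by Euler's criterion: (-347/71) ≡ (-347)^35 ≡ 1 (mod 71), i.e. (-347/71) = 1.
Legendre symbol 1 ⇒ 71 is split.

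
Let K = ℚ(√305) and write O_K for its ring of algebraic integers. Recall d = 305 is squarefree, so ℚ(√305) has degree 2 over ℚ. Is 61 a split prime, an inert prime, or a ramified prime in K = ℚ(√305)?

p ramifies

d = 305 ≡ 1 (mod 4), so O_K = ℤ[(1+√305)/2] and disc(K) = d = 305.
61 divides disc(K) = 305, so 61 ramifies.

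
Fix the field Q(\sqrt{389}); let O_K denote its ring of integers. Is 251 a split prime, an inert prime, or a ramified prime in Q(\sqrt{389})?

Since 389 ≡ 1 mod 4, the ring of integers is ℤ[(1+√389)/2] with discriminant 389.
disc(K) = 389 is not divisible by 251; 251 is unramified.
Euler's criterion: 389^125 mod 251 = 250. Thus (389|251) = -1.
(389/251) = -1, so 251 is inert.

251 remains inert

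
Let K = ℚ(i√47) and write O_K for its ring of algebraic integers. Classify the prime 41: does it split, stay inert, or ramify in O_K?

-47 mod 4 = 1, hence disc K = -47 and O_K = ℤ[(1+√-47)/2].
Since gcd(41, -47) = 1 the prime 41 does not ramify.
(-47/41) = 35^20 mod 41 = 40, giving Legendre symbol -1.
(-47/41) = -1, so 41 is inert.

remains prime (inert)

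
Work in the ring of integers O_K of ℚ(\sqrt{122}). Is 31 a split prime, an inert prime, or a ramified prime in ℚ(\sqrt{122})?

remains prime (inert)

Since 122 ≢ 1 mod 4, the ring of integers is ℤ[√122] with discriminant 4·122 = 488.
31 ∤ 488, so 31 is unramified.
Euler's criterion: 122^15 mod 31 = 30. Thus (122|31) = -1.
Legendre symbol -1 ⇒ 31 is inert.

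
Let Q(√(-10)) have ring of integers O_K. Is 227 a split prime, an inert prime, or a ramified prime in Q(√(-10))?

Since -10 ≢ 1 mod 4, the ring of integers is ℤ[√-10] with discriminant 4·(-10) = -40.
227 ∤ -40, so 227 is unramified.
Legendre symbol by Euler's criterion: (-10/227) ≡ (-10)^113 ≡ 226 (mod 227), i.e. (-10/227) = -1.
(-10/227) = -1, so 227 is inert.

remains prime (inert)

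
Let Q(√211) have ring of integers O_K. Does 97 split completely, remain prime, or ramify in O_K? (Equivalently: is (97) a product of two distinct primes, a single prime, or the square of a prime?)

inert

d = 211 ≡ 3 (mod 4), so O_K = ℤ[√211] and disc(K) = 4d = 844.
disc(K) = 844 is not divisible by 97; 97 is unramified.
Euler's criterion: 211^48 mod 97 = 96. Thus (211|97) = -1.
(211/97) = -1, so 97 is inert.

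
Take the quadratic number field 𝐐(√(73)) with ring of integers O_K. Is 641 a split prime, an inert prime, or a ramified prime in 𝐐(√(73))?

73 mod 4 = 1, hence disc K = 73 and O_K = ℤ[(1+√73)/2].
641 ∤ 73, so 641 is unramified.
Euler's criterion: 73^320 mod 641 = 1. Thus (73|641) = 1.
(73/641) = 1, so 641 splits.

split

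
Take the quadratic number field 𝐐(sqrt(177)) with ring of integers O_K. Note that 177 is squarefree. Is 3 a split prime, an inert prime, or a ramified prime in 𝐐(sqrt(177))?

p ramifies

d = 177 ≡ 1 (mod 4), so O_K = ℤ[(1+√177)/2] and disc(K) = d = 177.
3 divides disc(K) = 177, so 3 ramifies.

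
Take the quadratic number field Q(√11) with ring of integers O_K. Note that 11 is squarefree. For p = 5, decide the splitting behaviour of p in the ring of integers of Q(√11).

Since 11 ≢ 1 mod 4, the ring of integers is ℤ[√11] with discriminant 4·11 = 44.
Since gcd(5, 44) = 1 the prime 5 does not ramify.
Euler's criterion: 11^2 mod 5 = 1. Thus (11|5) = 1.
(11/5) = 1, so 5 splits.

splits completely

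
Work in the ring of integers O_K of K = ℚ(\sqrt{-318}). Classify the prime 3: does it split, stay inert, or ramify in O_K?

3 is ramified

d = -318 ≡ 2 (mod 4), so O_K = ℤ[√-318] and disc(K) = 4d = -1272.
disc(K) = -1272 = 3·(-424), so p = 3 is ramified.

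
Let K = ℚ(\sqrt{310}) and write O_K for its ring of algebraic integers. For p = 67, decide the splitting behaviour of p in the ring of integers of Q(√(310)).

inert

310 mod 4 = 2, hence disc K = 4·310 = 1240 and O_K = ℤ[√310].
disc(K) = 1240 is not divisible by 67; 67 is unramified.
Euler's criterion: 310^33 mod 67 = 66. Thus (310|67) = -1.
(310/67) = -1, so 67 is inert.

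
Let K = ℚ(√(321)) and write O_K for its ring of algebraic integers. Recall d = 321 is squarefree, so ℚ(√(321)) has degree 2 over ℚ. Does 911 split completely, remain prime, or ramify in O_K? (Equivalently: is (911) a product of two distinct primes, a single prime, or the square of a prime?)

321 mod 4 = 1, hence disc K = 321 and O_K = ℤ[(1+√321)/2].
911 ∤ 321, so 911 is unramified.
Legendre symbol by Euler's criterion: (321/911) ≡ 321^455 ≡ 1 (mod 911), i.e. (321/911) = 1.
d is a quadratic residue mod p, hence 911 splits in O_K.

splits completely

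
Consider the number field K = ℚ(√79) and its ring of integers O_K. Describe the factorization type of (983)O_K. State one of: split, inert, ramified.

split

79 mod 4 = 3, hence disc K = 4·79 = 316 and O_K = ℤ[√79].
983 ∤ 316, so 983 is unramified.
Legendre symbol by Euler's criterion: (79/983) ≡ 79^491 ≡ 1 (mod 983), i.e. (79/983) = 1.
d is a quadratic residue mod p, hence 983 splits in O_K.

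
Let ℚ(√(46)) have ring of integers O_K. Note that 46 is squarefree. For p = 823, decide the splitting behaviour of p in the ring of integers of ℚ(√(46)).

46 mod 4 = 2, hence disc K = 4·46 = 184 and O_K = ℤ[√46].
Since gcd(823, 184) = 1 the prime 823 does not ramify.
Legendre symbol by Euler's criterion: (46/823) ≡ 46^411 ≡ 822 (mod 823), i.e. (46/823) = -1.
d is a non-residue mod p, hence 823 remains inert in O_K.

inert — (823) stays prime in O_K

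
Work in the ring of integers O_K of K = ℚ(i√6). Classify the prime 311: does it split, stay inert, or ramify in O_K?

Since -6 ≢ 1 mod 4, the ring of integers is ℤ[√-6] with discriminant 4·(-6) = -24.
Since gcd(311, -24) = 1 the prime 311 does not ramify.
(-6/311) = 305^155 mod 311 = 310, giving Legendre symbol -1.
d is a non-residue mod p, hence 311 remains inert in O_K.

remains prime (inert)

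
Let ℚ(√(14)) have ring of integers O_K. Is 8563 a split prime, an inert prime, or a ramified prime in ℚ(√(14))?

Since 14 ≢ 1 mod 4, the ring of integers is ℤ[√14] with discriminant 4·14 = 56.
disc(K) = 56 is not divisible by 8563; 8563 is unramified.
Compute (14/8563) via Euler: 14^((8563-1)/2) mod 8563 = 1, so (14/8563) = 1.
d is a quadratic residue mod p, hence 8563 splits in O_K.

8563 splits in O_K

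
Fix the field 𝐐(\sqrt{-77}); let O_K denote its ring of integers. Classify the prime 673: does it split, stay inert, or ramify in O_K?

d = -77 ≡ 3 (mod 4), so O_K = ℤ[√-77] and disc(K) = 4d = -308.
673 ∤ -308, so 673 is unramified.
(-77/673) = 596^336 mod 673 = 672, giving Legendre symbol -1.
d is a non-residue mod p, hence 673 remains inert in O_K.

inert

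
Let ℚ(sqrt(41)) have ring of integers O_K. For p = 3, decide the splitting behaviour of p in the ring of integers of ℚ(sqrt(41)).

41 mod 4 = 1, hence disc K = 41 and O_K = ℤ[(1+√41)/2].
3 ∤ 41, so 3 is unramified.
Legendre symbol by Euler's criterion: (41/3) ≡ 41^1 ≡ 2 (mod 3), i.e. (41/3) = -1.
(41/3) = -1, so 3 is inert.

remains prime (inert)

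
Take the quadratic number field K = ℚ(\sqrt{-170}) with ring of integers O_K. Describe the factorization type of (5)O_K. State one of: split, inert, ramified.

d = -170 ≡ 2 (mod 4), so O_K = ℤ[√-170] and disc(K) = 4d = -680.
disc(K) = -680 = 5·(-136), so p = 5 is ramified.

5 is ramified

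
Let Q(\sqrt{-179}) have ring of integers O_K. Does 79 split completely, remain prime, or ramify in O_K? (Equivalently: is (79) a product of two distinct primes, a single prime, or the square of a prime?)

79 remains inert

Since -179 ≡ 1 mod 4, the ring of integers is ℤ[(1+√-179)/2] with discriminant -179.
79 ∤ -179, so 79 is unramified.
(-179/79) = 58^39 mod 79 = 78, giving Legendre symbol -1.
(-179/79) = -1, so 79 is inert.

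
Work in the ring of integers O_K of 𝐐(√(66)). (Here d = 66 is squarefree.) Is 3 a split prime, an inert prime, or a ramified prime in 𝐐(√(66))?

ramifies in O_K

Since 66 ≢ 1 mod 4, the ring of integers is ℤ[√66] with discriminant 4·66 = 264.
3 divides disc(K) = 264, so 3 ramifies.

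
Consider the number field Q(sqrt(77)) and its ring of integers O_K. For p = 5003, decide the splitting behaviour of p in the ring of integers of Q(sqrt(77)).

77 mod 4 = 1, hence disc K = 77 and O_K = ℤ[(1+√77)/2].
Since gcd(5003, 77) = 1 the prime 5003 does not ramify.
(77/5003) = 77^2501 mod 5003 = 5002, giving Legendre symbol -1.
Legendre symbol -1 ⇒ 5003 is inert.

p is inert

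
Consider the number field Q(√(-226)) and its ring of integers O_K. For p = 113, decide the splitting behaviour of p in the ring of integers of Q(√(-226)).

Since -226 ≢ 1 mod 4, the ring of integers is ℤ[√-226] with discriminant 4·(-226) = -904.
disc(K) = -904 = 113·(-8), so p = 113 is ramified.

113 is ramified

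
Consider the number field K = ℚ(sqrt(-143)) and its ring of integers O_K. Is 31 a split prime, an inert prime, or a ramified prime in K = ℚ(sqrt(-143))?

d = -143 ≡ 1 (mod 4), so O_K = ℤ[(1+√-143)/2] and disc(K) = d = -143.
31 ∤ -143, so 31 is unramified.
Euler's criterion: (-143)^15 mod 31 = 30. Thus (-143|31) = -1.
d is a non-residue mod p, hence 31 remains inert in O_K.

p is inert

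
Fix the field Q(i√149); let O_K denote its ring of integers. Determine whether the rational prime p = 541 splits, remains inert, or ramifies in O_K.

-149 mod 4 = 3, hence disc K = 4·(-149) = -596 and O_K = ℤ[√-149].
541 ∤ -596, so 541 is unramified.
Legendre symbol by Euler's criterion: (-149/541) ≡ (-149)^270 ≡ 540 (mod 541), i.e. (-149/541) = -1.
Legendre symbol -1 ⇒ 541 is inert.

541 remains inert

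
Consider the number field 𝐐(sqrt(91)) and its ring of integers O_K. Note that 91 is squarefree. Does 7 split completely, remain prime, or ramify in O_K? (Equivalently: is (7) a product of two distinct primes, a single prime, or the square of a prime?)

d = 91 ≡ 3 (mod 4), so O_K = ℤ[√91] and disc(K) = 4d = 364.
disc(K) = 364 = 7·52, so p = 7 is ramified.

p ramifies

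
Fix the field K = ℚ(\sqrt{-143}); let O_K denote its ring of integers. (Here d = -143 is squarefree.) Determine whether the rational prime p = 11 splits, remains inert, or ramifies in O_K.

p ramifies

Since -143 ≡ 1 mod 4, the ring of integers is ℤ[(1+√-143)/2] with discriminant -143.
Ramification test: 11 | -143. The prime 11 ramifies in K.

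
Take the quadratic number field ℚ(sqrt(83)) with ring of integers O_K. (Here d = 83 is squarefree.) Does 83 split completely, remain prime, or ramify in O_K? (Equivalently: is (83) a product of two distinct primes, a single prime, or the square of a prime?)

83 is ramified

d = 83 ≡ 3 (mod 4), so O_K = ℤ[√83] and disc(K) = 4d = 332.
disc(K) = 332 = 83·4, so p = 83 is ramified.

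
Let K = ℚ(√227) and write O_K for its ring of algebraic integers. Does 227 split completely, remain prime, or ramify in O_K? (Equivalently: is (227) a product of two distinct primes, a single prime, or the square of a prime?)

Since 227 ≢ 1 mod 4, the ring of integers is ℤ[√227] with discriminant 4·227 = 908.
Ramification test: 227 | 908. The prime 227 ramifies in K.

ramified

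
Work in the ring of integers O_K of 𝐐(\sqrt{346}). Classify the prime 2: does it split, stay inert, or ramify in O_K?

ramifies in O_K

d = 346 ≡ 2 (mod 4), so O_K = ℤ[√346] and disc(K) = 4d = 1384.
disc(K) = 1384 = 2·692, so p = 2 is ramified.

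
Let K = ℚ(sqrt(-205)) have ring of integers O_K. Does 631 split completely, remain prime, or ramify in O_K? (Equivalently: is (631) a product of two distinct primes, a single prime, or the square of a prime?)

inert

d = -205 ≡ 3 (mod 4), so O_K = ℤ[√-205] and disc(K) = 4d = -820.
disc(K) = -820 is not divisible by 631; 631 is unramified.
Euler's criterion: (-205)^315 mod 631 = 630. Thus (-205|631) = -1.
(-205/631) = -1, so 631 is inert.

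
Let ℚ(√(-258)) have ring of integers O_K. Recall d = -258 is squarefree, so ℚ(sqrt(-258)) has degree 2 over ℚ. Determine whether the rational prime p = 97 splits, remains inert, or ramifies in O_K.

Since -258 ≢ 1 mod 4, the ring of integers is ℤ[√-258] with discriminant 4·(-258) = -1032.
disc(K) = -1032 is not divisible by 97; 97 is unramified.
Euler's criterion: (-258)^48 mod 97 = 1. Thus (-258|97) = 1.
d is a quadratic residue mod p, hence 97 splits in O_K.

split — (97) = 𝔭₁𝔭₂ with 𝔭₁ ≠ 𝔭₂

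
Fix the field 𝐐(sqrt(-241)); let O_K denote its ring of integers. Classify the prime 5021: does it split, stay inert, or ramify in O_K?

splits completely

d = -241 ≡ 3 (mod 4), so O_K = ℤ[√-241] and disc(K) = 4d = -964.
disc(K) = -964 is not divisible by 5021; 5021 is unramified.
Euler's criterion: (-241)^2510 mod 5021 = 1. Thus (-241|5021) = 1.
Legendre symbol 1 ⇒ 5021 is split.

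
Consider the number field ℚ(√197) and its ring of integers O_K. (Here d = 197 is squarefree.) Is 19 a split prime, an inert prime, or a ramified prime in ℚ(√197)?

d = 197 ≡ 1 (mod 4), so O_K = ℤ[(1+√197)/2] and disc(K) = d = 197.
disc(K) = 197 is not divisible by 19; 19 is unramified.
Compute (197/19) via Euler: 7^((19-1)/2) mod 19 = 1, so (197/19) = 1.
d is a quadratic residue mod p, hence 19 splits in O_K.

19 splits in O_K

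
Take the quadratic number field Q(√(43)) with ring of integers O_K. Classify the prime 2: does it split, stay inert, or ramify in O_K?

Since 43 ≢ 1 mod 4, the ring of integers is ℤ[√43] with discriminant 4·43 = 172.
Ramification test: 2 | 172. The prime 2 ramifies in K.

ramifies in O_K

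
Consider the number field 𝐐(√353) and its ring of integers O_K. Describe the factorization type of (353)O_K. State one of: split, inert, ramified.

Since 353 ≡ 1 mod 4, the ring of integers is ℤ[(1+√353)/2] with discriminant 353.
Ramification test: 353 | 353. The prime 353 ramifies in K.

ramified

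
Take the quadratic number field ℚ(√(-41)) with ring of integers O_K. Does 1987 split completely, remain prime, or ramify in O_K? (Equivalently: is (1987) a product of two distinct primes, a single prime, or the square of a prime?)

p splits

Since -41 ≢ 1 mod 4, the ring of integers is ℤ[√-41] with discriminant 4·(-41) = -164.
1987 ∤ -164, so 1987 is unramified.
Euler's criterion: (-41)^993 mod 1987 = 1. Thus (-41|1987) = 1.
d is a quadratic residue mod p, hence 1987 splits in O_K.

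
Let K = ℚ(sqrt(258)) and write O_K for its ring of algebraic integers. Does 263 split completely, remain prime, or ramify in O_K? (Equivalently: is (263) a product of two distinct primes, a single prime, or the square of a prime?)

263 splits in O_K

Since 258 ≢ 1 mod 4, the ring of integers is ℤ[√258] with discriminant 4·258 = 1032.
Since gcd(263, 1032) = 1 the prime 263 does not ramify.
Euler's criterion: 258^131 mod 263 = 1. Thus (258|263) = 1.
d is a quadratic residue mod p, hence 263 splits in O_K.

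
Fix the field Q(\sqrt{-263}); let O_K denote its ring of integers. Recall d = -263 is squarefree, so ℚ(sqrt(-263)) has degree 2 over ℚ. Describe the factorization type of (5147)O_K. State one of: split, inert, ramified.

d = -263 ≡ 1 (mod 4), so O_K = ℤ[(1+√-263)/2] and disc(K) = d = -263.
Since gcd(5147, -263) = 1 the prime 5147 does not ramify.
Legendre symbol by Euler's criterion: (-263/5147) ≡ (-263)^2573 ≡ 1 (mod 5147), i.e. (-263/5147) = 1.
d is a quadratic residue mod p, hence 5147 splits in O_K.

split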